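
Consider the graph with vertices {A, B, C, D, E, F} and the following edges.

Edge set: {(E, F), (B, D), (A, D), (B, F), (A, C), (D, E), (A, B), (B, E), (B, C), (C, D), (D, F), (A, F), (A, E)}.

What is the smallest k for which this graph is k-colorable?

A, B, D, E, F are pairwise adjacent (a clique of size 5), so at least 5 colors are needed.
5 colors suffice: color red → {B}; color blue → {A}; color green → {D}; color yellow → {C, F}; color purple → {E}. No two adjacent vertices share a color.

5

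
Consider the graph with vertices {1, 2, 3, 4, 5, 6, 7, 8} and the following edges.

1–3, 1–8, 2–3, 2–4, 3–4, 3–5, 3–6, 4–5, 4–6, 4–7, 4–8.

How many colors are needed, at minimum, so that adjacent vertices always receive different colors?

3

2, 3, 4 form a triangle, so at least 3 colors are needed.
3 colors suffice: color red → {1, 4}; color blue → {3, 7, 8}; color green → {2, 5, 6}. Every edge joins two different colors.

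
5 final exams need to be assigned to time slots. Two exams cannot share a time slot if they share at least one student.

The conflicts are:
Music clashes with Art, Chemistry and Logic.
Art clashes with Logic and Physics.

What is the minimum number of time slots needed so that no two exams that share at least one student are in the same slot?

3

Music, Art, Logic pairwise conflict, so at least 3 time slots are needed.
A valid assignment using 3 time slots: Music=2, Art=1, Chemistry=1, Logic=3, Physics=2. Each listed conflict is separated.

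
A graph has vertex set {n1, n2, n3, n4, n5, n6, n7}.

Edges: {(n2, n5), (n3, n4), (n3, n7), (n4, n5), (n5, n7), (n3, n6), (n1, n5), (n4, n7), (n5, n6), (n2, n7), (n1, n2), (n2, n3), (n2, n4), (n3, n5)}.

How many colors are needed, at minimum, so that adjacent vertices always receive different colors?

5

n2, n3, n4, n5, n7 form a clique, so at least 5 colors are needed.
5 colors suffice: color R → {n5}; color B → {n1, n3}; color G → {n2, n6}; color Y → {n4}; color P → {n7}. Every edge joins two different colors.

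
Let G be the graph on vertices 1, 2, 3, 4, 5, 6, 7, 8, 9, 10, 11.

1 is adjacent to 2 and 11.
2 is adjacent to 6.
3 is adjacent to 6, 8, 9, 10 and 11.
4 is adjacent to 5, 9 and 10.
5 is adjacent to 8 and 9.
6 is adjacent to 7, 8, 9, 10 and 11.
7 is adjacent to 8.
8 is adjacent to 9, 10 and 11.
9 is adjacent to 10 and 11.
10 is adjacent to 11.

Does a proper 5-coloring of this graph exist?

3, 6, 8, 9, 10, 11 are pairwise adjacent (a clique of size 6), so at least 6 colors are needed.
So 5 colors are not enough.

No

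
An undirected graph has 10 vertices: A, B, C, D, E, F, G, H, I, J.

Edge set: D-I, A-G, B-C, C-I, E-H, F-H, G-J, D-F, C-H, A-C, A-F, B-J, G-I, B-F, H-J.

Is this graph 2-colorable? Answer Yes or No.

The cycle H-C-I-G-J-H has odd length 5, so it cannot be 2-colored; at least 3 colors are needed.
So 2 colors are not enough.

No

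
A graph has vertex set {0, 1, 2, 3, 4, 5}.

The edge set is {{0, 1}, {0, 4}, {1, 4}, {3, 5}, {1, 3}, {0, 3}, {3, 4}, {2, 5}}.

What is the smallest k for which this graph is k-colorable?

4

0, 1, 3, 4 are pairwise adjacent (a clique of size 4), so at least 4 colors are needed.
4 colors suffice: color a → {2, 3}; color b → {4, 5}; color c → {1}; color d → {0}. Each edge has distinct colors on its endpoints.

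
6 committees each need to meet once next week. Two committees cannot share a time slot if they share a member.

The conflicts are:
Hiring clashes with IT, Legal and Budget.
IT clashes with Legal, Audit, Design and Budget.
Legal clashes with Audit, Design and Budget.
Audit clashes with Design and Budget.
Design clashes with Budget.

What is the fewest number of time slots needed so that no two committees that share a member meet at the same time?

IT, Legal, Audit, Design, Budget all conflict with each other, so at least 5 time slots are needed.
5 time slots suffice: time slot 1 → {Budget}; time slot 2 → {IT}; time slot 3 → {Legal}; time slot 4 → {Hiring, Audit}; time slot 5 → {Design}. Each listed conflict is separated.

5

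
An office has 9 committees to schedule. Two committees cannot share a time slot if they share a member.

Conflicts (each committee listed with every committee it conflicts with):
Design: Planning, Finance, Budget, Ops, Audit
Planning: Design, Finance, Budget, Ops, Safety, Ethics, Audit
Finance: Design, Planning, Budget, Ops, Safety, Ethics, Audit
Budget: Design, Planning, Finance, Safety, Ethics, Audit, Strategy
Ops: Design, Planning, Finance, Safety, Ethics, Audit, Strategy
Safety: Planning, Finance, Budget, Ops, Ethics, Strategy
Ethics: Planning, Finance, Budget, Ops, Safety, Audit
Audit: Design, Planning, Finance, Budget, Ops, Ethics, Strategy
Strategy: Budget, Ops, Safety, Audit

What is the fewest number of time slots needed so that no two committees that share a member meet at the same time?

Design, Planning, Finance, Ops, Audit are mutually in conflict, so at least 5 time slots are needed.
5 time slots suffice: time slot 1 → {Safety, Audit}; time slot 2 → {Planning, Strategy}; time slot 3 → {Budget, Ops}; time slot 4 → {Finance}; time slot 5 → {Design, Ethics}. Every pair that conflicts lands in different time slots.

5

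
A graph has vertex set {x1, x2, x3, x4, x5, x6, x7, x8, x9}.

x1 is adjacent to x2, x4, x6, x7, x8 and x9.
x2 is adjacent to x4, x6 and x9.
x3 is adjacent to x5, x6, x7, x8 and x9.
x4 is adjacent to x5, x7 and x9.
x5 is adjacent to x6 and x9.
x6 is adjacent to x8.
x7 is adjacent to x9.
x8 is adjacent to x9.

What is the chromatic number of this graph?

x1, x2, x4, x9 are pairwise adjacent (a clique of size 4), so at least 4 colors are needed.
One proper 4-coloring: x1=2, x2=4, x3=2, x4=3, x5=4, x6=1, x7=4, x8=3, x9=1. No two adjacent vertices share a color.

4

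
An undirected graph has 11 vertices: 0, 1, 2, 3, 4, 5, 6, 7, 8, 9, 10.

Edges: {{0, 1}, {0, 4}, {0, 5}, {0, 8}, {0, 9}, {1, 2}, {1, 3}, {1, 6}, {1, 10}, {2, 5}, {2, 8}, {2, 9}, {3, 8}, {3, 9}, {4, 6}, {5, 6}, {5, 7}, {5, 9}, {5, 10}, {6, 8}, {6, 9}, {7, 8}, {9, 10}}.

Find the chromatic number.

3

0, 5, 9 form a triangle, so at least 3 colors are needed.
3 colors suffice: 0=c, 1=a, 2=c, 3=c, 4=a, 5=a, 6=c, 7=b, 8=a, 9=b, 10=c. Every edge joins two different colors.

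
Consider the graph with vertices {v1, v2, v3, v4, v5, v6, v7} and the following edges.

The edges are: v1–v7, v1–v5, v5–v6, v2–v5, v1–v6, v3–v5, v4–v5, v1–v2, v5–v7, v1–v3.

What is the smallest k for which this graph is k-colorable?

3

v1, v2, v5 are pairwise adjacent, so at least 3 colors are needed.
3 colors suffice: v1=2, v2=3, v3=3, v4=2, v5=1, v6=3, v7=3. Every edge joins two different colors.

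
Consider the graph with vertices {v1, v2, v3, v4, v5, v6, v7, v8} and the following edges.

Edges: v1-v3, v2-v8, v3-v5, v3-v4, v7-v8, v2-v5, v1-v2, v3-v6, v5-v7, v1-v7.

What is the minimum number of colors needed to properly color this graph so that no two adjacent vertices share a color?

2

v1 and v7 are adjacent, so at least 2 colors are needed.
2 colors suffice: color red → {v2, v3, v7}; color blue → {v1, v4, v5, v6, v8}. Each edge has distinct colors on its endpoints.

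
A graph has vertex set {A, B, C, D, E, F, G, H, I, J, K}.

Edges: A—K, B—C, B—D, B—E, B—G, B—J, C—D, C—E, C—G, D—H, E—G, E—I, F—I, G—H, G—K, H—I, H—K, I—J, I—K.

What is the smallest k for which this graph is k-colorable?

B, C, E, G are mutually adjacent (a clique of size 4), so at least 4 colors are needed.
A valid assignment using 4 colors: A=1, B=2, C=4, D=1, E=3, F=2, G=1, H=2, I=1, J=3, K=3. No two adjacent vertices share a color.

4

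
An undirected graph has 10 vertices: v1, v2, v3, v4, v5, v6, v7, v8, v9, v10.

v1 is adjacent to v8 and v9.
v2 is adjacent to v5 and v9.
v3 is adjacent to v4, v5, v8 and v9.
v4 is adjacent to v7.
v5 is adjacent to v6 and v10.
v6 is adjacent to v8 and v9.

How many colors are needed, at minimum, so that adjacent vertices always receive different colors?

v3 and v8 are adjacent, so at least 2 colors are needed.
2 colors suffice: color R → {v1, v2, v3, v6, v7, v10}; color B → {v4, v5, v8, v9}. No two adjacent vertices share a color.

2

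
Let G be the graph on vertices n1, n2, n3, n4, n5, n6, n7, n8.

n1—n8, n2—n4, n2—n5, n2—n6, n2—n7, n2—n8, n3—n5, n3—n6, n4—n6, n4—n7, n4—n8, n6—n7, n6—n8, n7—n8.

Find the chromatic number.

n2, n4, n6, n7, n8 are mutually adjacent (a clique of size 5), so at least 5 colors are needed.
5 colors suffice: color 1 → {n1, n2, n3}; color 2 → {n5, n8}; color 3 → {n6}; color 4 → {n4}; color 5 → {n7}. No two adjacent vertices share a color.

5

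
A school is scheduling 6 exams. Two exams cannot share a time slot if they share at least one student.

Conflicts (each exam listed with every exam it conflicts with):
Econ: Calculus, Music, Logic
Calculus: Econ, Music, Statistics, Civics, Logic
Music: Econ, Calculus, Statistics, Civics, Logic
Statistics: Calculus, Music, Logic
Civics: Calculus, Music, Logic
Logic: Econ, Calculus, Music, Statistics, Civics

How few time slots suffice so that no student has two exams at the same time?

4

Econ, Calculus, Music, Logic all conflict with each other, so at least 4 time slots are needed.
A valid assignment using 4 time slots: Econ=4, Calculus=3, Music=2, Statistics=4, Civics=4, Logic=1. Every pair that conflicts lands in different time slots.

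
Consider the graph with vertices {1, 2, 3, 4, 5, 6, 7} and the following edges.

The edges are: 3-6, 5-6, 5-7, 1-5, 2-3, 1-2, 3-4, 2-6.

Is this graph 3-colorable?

The chromatic number is 3. 2, 3, 6 are mutually adjacent, so at least 3 colors are needed.
3 colors suffice: color red → {3, 5}; color blue → {1, 4, 6, 7}; color green → {2}.
That is already a proper 3-coloring.

Yes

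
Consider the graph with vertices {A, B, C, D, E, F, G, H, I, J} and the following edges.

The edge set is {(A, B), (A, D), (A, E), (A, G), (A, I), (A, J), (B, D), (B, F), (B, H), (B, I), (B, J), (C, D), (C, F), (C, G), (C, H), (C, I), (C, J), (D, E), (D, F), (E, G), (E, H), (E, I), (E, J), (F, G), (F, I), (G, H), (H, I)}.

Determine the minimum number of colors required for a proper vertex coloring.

3

A, B, D are pairwise adjacent, so at least 3 colors are needed.
One proper 3-coloring: A=red, B=blue, C=blue, D=green, E=blue, F=red, G=green, H=red, I=green, J=green. No two adjacent vertices share a color.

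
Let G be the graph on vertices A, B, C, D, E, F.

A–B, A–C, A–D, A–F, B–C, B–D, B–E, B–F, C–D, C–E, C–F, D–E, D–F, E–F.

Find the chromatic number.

A, B, C, D, F are mutually adjacent (a clique of size 5), so at least 5 colors are needed.
5 colors suffice: color 1 → {C}; color 2 → {D}; color 3 → {B}; color 4 → {F}; color 5 → {A, E}. Every edge joins two different colors.

5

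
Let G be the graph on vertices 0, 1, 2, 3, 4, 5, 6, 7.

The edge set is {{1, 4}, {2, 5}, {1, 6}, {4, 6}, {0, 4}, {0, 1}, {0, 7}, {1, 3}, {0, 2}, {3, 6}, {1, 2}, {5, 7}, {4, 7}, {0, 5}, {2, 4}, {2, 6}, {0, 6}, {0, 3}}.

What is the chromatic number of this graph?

5

0, 1, 2, 4, 6 are mutually adjacent (a clique of size 5), so at least 5 colors are needed.
One proper 5-coloring: 0=a, 1=d, 2=b, 3=b, 4=c, 5=c, 6=e, 7=b. No two adjacent vertices share a color.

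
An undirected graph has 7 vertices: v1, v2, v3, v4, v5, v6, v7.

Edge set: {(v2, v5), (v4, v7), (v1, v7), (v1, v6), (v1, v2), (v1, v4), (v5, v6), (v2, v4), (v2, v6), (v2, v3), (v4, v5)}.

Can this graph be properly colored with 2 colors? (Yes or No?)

v1, v2, v6 are mutually adjacent, so at least 3 colors are needed.
So 2 colors are not enough.

No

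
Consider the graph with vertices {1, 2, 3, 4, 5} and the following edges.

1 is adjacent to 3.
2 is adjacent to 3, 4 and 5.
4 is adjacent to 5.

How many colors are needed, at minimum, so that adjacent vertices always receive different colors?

3

2, 4, 5 form a triangle, so at least 3 colors are needed.
3 colors suffice: color red → {1, 2}; color blue → {3, 4}; color green → {5}. No two adjacent vertices share a color.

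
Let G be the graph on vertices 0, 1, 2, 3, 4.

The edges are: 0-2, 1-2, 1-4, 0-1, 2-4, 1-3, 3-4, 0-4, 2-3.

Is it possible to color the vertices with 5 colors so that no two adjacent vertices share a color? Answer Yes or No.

The chromatic number is 4. 1, 2, 3, 4 form a clique, so at least 4 colors are needed.
One proper 4-coloring: 0=d, 1=c, 2=a, 3=d, 4=b.
Since 5 ≥ 4, a proper 5-coloring certainly exists.

Yes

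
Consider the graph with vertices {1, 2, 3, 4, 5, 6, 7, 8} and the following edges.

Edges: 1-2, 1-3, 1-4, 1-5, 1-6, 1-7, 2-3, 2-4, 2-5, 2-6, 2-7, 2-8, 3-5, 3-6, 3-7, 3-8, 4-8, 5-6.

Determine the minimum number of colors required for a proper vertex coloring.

5

1, 2, 3, 5, 6 form a clique, so at least 5 colors are needed.
One proper 5-coloring: 1=b, 2=a, 3=c, 4=c, 5=d, 6=e, 7=d, 8=b. Every edge joins two different colors.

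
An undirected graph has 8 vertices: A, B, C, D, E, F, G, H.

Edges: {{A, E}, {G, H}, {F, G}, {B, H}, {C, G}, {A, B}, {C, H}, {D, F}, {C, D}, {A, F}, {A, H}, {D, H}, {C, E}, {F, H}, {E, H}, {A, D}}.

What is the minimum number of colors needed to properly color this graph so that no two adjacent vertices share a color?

A, D, F, H form a clique, so at least 4 colors are needed.
A valid assignment using 4 colors: A=2, B=3, C=2, D=3, E=3, F=4, G=3, H=1. No two adjacent vertices share a color.

4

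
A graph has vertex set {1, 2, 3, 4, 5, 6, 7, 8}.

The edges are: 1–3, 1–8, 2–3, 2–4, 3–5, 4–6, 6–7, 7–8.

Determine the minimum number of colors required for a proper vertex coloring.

3

The cycle 4-6-7-8-1-3-2-4 has odd length 7, so it cannot be 2-colored; at least 3 colors are needed.
3 colors suffice: 1=blue, 2=blue, 3=red, 4=red, 5=blue, 6=green, 7=blue, 8=red. Each edge has distinct colors on its endpoints.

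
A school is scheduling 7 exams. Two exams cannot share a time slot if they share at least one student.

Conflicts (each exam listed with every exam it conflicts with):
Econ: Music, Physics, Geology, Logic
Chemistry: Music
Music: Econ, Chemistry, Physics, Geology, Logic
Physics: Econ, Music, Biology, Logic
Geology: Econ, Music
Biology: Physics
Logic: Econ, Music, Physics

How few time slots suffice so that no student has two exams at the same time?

4

Econ, Music, Physics, Logic are mutually in conflict, so at least 4 time slots are needed.
4 time slots suffice: time slot 1 → {Music, Biology}; time slot 2 → {Chemistry, Physics, Geology}; time slot 3 → {Econ}; time slot 4 → {Logic}. Every pair that conflicts lands in different time slots.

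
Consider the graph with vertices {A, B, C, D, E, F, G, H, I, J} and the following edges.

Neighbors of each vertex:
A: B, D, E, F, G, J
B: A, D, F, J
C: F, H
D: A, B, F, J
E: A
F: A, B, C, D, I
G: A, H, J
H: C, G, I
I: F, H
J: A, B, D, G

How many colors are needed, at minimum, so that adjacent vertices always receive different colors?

4

A, B, D, J form a clique, so at least 4 colors are needed.
4 colors suffice: A=1, B=4, C=3, D=3, E=2, F=2, G=3, H=1, I=3, J=2. Every edge joins two different colors.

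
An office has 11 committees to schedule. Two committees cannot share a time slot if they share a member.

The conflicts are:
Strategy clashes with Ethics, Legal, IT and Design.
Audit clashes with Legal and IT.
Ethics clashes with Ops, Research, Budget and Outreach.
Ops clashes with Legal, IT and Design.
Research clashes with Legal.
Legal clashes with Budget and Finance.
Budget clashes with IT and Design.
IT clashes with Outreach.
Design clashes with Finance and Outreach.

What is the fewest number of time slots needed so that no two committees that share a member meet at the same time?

Ethics and Research conflict, so at least 2 time slots are needed.
2 time slots suffice: Strategy=2, Audit=2, Ethics=1, Ops=2, Research=2, Legal=1, Budget=2, IT=1, Design=1, Finance=2, Outreach=2. No two conflicting committees share a time slot.

2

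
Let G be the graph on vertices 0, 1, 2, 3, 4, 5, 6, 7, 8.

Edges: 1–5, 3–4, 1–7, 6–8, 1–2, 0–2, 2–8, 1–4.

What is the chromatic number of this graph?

6 and 8 are adjacent, so at least 2 colors are needed.
2 colors suffice: color a → {0, 1, 3, 8}; color b → {2, 4, 5, 6, 7}. Each edge has distinct colors on its endpoints.

2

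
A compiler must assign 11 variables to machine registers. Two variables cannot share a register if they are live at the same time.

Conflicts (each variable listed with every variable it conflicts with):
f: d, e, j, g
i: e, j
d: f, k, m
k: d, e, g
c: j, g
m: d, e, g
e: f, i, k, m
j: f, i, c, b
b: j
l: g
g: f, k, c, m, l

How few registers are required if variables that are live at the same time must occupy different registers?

i and e conflict, so at least 2 registers are needed.
2 registers suffice: register 1 → {d, e, j, g}; register 2 → {f, i, k, c, m, b, l}. Every pair that conflicts lands in different registers.

2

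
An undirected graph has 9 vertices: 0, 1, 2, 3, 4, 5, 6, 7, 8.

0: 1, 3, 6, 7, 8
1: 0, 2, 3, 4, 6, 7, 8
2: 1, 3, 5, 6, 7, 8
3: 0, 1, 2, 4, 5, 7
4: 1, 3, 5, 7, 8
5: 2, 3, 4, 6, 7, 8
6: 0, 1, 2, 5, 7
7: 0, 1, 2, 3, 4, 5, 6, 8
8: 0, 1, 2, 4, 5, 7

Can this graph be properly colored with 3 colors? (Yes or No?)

No

2, 5, 6, 7 form a clique, so at least 4 colors are needed.
So 3 colors are not enough.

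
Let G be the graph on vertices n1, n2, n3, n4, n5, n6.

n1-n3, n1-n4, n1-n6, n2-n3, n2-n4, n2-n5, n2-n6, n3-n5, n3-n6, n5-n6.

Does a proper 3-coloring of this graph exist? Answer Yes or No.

No

n2, n3, n5, n6 form a clique, so at least 4 colors are needed.
So 3 colors are not enough.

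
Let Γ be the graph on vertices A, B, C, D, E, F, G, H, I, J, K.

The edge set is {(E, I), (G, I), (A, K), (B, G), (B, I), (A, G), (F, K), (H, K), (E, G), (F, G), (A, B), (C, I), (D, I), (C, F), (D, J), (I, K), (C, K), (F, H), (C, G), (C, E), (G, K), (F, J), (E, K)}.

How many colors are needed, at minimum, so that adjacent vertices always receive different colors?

C, E, G, I, K are pairwise adjacent (a clique of size 5), so at least 5 colors are needed.
A valid assignment using 5 colors: A=3, B=2, C=4, D=1, E=5, F=3, G=1, H=1, I=3, J=2, K=2. Every edge joins two different colors.

5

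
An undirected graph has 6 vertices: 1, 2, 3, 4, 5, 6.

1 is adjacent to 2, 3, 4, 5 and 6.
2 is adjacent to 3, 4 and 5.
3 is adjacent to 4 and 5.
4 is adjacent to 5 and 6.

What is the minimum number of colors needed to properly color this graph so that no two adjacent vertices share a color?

5

1, 2, 3, 4, 5 are pairwise adjacent (a clique of size 5), so at least 5 colors are needed.
One proper 5-coloring: 1=blue, 2=yellow, 3=purple, 4=red, 5=green, 6=green. Each edge has distinct colors on its endpoints.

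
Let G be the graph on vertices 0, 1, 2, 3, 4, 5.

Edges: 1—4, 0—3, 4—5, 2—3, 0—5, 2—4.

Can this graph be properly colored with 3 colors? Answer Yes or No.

The chromatic number is 3. The cycle 4-5-0-3-2-4 has odd length 5, so it cannot be 2-colored; at least 3 colors are needed.
3 colors suffice: color a → {0, 4}; color b → {1, 2, 5}; color c → {3}.
That is already a proper 3-coloring.

Yes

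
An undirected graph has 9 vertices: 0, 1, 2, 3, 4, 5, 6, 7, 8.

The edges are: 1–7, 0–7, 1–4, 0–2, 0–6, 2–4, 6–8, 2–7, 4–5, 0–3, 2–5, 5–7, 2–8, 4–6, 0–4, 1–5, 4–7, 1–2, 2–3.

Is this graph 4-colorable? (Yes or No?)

No

1, 2, 4, 5, 7 are pairwise adjacent (a clique of size 5), so at least 5 colors are needed.
So 4 colors are not enough.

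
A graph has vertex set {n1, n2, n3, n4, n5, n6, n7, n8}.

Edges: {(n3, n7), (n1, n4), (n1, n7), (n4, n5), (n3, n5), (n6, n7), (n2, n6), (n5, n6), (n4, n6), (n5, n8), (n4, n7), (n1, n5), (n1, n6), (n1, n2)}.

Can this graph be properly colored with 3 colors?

No

n1, n4, n6, n7 form a clique, so at least 4 colors are needed.
So 3 colors are not enough.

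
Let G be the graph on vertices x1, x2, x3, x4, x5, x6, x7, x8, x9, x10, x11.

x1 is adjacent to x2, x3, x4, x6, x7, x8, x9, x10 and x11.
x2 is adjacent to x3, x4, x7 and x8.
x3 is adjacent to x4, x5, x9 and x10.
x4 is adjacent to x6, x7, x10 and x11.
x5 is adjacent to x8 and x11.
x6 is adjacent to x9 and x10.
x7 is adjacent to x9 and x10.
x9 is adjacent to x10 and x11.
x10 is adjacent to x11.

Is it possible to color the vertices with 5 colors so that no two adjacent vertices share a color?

Yes

The chromatic number is 4. x1, x2, x3, x4 are pairwise adjacent (a clique of size 4), so at least 4 colors are needed.
4 colors suffice: color 1 → {x1, x5}; color 2 → {x2, x10}; color 3 → {x4, x8, x9}; color 4 → {x3, x6, x7, x11}.
Since 5 ≥ 4, a proper 5-coloring certainly exists.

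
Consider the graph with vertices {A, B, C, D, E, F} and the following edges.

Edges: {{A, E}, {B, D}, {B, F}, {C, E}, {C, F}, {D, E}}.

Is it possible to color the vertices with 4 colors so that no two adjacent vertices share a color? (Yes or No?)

Yes

The chromatic number is 3. The cycle C-F-B-D-E-C has odd length 5, so it cannot be 2-colored; at least 3 colors are needed.
3 colors suffice: color red → {B, E}; color blue → {A, D, F}; color green → {C}.
Since 4 ≥ 3, a proper 4-coloring certainly exists.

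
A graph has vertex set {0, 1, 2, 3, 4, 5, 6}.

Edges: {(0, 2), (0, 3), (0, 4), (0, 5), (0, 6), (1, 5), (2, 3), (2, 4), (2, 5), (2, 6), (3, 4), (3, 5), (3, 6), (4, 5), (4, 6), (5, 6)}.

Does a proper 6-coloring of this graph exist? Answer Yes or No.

Yes

The chromatic number is 6. 0, 2, 3, 4, 5, 6 are pairwise adjacent (a clique of size 6), so at least 6 colors are needed.
6 colors suffice: 0=purple, 1=blue, 2=orange, 3=yellow, 4=green, 5=red, 6=blue.
That is already a proper 6-coloring.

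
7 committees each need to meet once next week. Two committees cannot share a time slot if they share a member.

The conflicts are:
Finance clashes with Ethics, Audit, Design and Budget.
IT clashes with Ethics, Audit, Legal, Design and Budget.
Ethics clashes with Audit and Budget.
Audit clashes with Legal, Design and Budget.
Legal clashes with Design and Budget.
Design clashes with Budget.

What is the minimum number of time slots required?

5

IT, Audit, Legal, Design, Budget pairwise conflict, so at least 5 time slots are needed.
5 time slots suffice: time slot 1 → {Audit}; time slot 2 → {Budget}; time slot 3 → {Ethics, Design}; time slot 4 → {Finance, IT}; time slot 5 → {Legal}. Each listed conflict is separated.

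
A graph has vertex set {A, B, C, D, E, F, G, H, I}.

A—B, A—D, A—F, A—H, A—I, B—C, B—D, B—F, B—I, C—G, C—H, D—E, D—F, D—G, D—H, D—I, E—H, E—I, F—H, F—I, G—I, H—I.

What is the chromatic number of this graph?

5

A, D, F, H, I form a clique, so at least 5 colors are needed.
5 colors suffice: color 1 → {C, I}; color 2 → {D}; color 3 → {B, G, H}; color 4 → {A, E}; color 5 → {F}. Each edge has distinct colors on its endpoints.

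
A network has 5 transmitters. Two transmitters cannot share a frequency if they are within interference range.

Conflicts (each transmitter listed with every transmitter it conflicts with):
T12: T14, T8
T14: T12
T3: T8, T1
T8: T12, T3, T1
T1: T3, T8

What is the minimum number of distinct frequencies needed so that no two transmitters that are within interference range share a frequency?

T3, T8, T1 are mutually in conflict, so at least 3 frequencies are needed.
3 frequencies suffice: frequency 1 → {T14, T8}; frequency 2 → {T12, T1}; frequency 3 → {T3}. Each listed conflict is separated.

3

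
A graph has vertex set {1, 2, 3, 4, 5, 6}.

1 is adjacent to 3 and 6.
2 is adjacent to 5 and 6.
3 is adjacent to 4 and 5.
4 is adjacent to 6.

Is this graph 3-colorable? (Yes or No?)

The chromatic number is 3. The cycle 4-6-2-5-3-4 has odd length 5, so it cannot be 2-colored; at least 3 colors are needed.
One proper 3-coloring: 1=blue, 2=blue, 3=red, 4=blue, 5=green, 6=red.
That is already a proper 3-coloring.

Yes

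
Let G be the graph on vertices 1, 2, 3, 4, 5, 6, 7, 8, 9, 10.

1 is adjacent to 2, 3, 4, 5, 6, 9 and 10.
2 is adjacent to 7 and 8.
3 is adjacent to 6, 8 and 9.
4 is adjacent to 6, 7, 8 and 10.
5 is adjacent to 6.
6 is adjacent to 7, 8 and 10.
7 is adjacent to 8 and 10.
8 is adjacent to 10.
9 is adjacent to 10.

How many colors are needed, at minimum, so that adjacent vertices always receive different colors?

5

4, 6, 7, 8, 10 are mutually adjacent (a clique of size 5), so at least 5 colors are needed.
5 colors suffice: color red → {2, 6, 9}; color blue → {1, 8}; color green → {3, 5, 10}; color yellow → {7}; color purple → {4}. Each edge has distinct colors on its endpoints.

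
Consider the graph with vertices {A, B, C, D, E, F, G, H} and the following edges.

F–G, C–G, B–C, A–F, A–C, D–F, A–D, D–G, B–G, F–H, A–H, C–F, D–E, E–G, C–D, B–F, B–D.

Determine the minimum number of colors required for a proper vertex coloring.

5

B, C, D, F, G form a clique, so at least 5 colors are needed.
5 colors suffice: A=3, B=5, C=4, D=1, E=2, F=2, G=3, H=1. Every edge joins two different colors.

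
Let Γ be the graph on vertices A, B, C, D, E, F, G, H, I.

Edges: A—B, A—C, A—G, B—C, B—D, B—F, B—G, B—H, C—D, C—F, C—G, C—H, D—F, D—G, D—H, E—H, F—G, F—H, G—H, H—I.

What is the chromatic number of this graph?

B, C, D, F, G, H are mutually adjacent (a clique of size 6), so at least 6 colors are needed.
6 colors suffice: color 1 → {A, H}; color 2 → {E, G, I}; color 3 → {C}; color 4 → {B}; color 5 → {D}; color 6 → {F}. Every edge joins two different colors.

6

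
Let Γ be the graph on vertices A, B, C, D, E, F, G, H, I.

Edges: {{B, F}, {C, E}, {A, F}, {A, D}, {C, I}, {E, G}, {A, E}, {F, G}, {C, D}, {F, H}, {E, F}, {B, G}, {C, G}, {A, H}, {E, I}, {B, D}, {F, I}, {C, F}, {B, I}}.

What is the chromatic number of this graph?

C, E, F, G are mutually adjacent (a clique of size 4), so at least 4 colors are needed.
4 colors suffice: color 1 → {D, F}; color 2 → {A, B, C}; color 3 → {E, H}; color 4 → {G, I}. Each edge has distinct colors on its endpoints.

4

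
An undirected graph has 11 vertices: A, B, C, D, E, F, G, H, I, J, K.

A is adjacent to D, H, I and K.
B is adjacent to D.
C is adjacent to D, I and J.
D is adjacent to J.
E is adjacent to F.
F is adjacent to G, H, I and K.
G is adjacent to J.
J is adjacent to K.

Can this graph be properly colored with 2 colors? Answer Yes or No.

C, D, J are mutually adjacent, so at least 3 colors are needed.
So 2 colors are not enough.

No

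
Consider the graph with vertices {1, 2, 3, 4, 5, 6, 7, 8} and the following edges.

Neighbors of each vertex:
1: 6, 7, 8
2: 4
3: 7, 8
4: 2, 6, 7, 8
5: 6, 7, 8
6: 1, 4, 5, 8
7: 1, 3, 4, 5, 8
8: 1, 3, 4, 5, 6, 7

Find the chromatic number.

4, 7, 8 form a triangle, so at least 3 colors are needed.
3 colors suffice: 1=c, 2=a, 3=c, 4=c, 5=c, 6=b, 7=b, 8=a. Each edge has distinct colors on its endpoints.

3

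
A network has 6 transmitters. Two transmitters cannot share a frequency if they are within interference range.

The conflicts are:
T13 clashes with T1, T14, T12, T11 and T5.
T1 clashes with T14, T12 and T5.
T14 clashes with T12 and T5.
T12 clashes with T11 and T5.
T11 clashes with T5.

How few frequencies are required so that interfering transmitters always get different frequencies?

5

T13, T1, T14, T12, T5 all conflict with each other, so at least 5 frequencies are needed.
5 frequencies suffice: frequency 1 → {T5}; frequency 2 → {T12}; frequency 3 → {T13}; frequency 4 → {T14, T11}; frequency 5 → {T1}. Each listed conflict is separated.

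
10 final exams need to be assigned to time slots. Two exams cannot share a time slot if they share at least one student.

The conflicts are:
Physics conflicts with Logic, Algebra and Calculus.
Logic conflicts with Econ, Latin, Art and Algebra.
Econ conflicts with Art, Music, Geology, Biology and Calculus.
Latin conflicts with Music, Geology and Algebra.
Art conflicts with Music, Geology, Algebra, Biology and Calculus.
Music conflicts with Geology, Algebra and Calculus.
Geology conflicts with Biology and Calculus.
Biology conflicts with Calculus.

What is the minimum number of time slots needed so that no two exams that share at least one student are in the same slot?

Econ, Art, Geology, Biology, Calculus all conflict with each other, so at least 5 time slots are needed.
A valid assignment using 5 time slots: Physics=1, Logic=2, Econ=3, Latin=1, Art=1, Music=4, Geology=5, Algebra=3, Biology=4, Calculus=2. Every pair that conflicts lands in different time slots.

5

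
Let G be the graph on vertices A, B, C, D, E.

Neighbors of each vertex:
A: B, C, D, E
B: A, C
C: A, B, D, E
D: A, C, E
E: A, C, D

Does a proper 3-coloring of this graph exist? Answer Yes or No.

No

A, C, D, E form a clique, so at least 4 colors are needed.
So 3 colors are not enough.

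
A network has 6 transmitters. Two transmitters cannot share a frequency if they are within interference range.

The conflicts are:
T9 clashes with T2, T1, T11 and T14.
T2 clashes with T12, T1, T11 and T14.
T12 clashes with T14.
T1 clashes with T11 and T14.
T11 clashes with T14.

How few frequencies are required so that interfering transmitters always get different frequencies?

T9, T2, T1, T11, T14 pairwise conflict, so at least 5 frequencies are needed.
5 frequencies suffice: frequency 1 → {T2}; frequency 2 → {T14}; frequency 3 → {T12, T1}; frequency 4 → {T9}; frequency 5 → {T11}. Each listed conflict is separated.

5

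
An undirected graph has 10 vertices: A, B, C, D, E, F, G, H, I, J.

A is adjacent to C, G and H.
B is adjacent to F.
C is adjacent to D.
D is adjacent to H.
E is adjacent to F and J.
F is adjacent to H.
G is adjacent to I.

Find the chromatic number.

2

G and I are adjacent, so at least 2 colors are needed.
2 colors suffice: color red → {B, C, E, G, H}; color blue → {A, D, F, I, J}. No two adjacent vertices share a color.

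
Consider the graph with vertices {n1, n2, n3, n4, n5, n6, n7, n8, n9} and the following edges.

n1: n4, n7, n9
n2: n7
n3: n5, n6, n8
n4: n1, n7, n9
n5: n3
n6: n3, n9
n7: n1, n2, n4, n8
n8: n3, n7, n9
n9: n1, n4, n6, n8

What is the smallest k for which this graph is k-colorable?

3

n1, n4, n9 form a triangle, so at least 3 colors are needed.
3 colors suffice: n1=2, n2=2, n3=1, n4=3, n5=2, n6=2, n7=1, n8=2, n9=1. Each edge has distinct colors on its endpoints.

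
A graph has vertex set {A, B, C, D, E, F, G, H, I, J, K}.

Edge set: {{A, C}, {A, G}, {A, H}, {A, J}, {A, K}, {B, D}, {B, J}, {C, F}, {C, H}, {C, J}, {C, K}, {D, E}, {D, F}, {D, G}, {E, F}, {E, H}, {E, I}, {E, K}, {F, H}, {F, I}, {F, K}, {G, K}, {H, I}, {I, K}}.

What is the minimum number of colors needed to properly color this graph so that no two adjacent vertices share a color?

4

E, F, H, I are mutually adjacent (a clique of size 4), so at least 4 colors are needed.
4 colors suffice: color 1 → {D, H, J, K}; color 2 → {A, B, F}; color 3 → {C, E, G}; color 4 → {I}. Every edge joins two different colors.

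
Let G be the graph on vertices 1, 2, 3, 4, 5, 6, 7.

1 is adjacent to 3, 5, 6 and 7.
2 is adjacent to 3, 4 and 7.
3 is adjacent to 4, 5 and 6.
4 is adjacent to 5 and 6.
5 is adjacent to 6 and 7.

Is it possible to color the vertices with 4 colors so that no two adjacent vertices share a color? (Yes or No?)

The chromatic number is 4. 3, 4, 5, 6 are mutually adjacent (a clique of size 4), so at least 4 colors are needed.
A valid assignment using 4 colors: 1=d, 2=a, 3=b, 4=d, 5=a, 6=c, 7=b.
That is already a proper 4-coloring.

Yes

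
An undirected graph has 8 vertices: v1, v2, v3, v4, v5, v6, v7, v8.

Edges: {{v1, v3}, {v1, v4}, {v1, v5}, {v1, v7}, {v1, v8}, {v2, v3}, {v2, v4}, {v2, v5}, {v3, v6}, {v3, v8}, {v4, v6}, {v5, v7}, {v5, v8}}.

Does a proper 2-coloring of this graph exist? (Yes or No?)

No

v1, v3, v8 are mutually adjacent, so at least 3 colors are needed.
So 2 colors are not enough.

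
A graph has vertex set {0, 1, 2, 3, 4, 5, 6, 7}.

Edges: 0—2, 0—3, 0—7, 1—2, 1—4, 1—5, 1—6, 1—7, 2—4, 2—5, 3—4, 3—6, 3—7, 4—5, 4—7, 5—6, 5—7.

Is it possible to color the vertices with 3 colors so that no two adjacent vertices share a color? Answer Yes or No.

No

1, 4, 5, 7 are pairwise adjacent (a clique of size 4), so at least 4 colors are needed.
So 3 colors are not enough.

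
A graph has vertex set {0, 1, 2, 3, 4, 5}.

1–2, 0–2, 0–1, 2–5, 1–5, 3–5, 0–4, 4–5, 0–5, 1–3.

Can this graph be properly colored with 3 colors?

No

0, 1, 2, 5 are pairwise adjacent (a clique of size 4), so at least 4 colors are needed.
So 3 colors are not enough.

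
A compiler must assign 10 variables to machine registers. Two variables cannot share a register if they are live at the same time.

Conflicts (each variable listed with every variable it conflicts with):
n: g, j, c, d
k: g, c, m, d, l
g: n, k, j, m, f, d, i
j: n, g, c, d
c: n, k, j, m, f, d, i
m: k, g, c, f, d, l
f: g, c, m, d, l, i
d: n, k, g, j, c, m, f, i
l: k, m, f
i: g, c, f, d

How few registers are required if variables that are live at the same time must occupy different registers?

g, f, d, i all conflict with each other, so at least 4 registers are needed.
4 registers suffice: register 1 → {d, l}; register 2 → {g, c}; register 3 → {n, m, i}; register 4 → {k, j, f}. No two conflicting variables share a register.

4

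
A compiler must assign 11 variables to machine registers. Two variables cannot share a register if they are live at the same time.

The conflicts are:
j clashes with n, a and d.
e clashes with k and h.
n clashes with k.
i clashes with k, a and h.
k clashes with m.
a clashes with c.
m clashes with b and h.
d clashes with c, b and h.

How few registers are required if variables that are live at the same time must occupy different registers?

The cycle j-n-k-i-a-j has odd length 5, so it cannot be 2-colored; at least 3 registers are needed.
Using 3 registers: j=3, e=2, n=2, i=2, k=1, a=1, m=2, d=2, c=3, b=1, h=1. Each listed conflict is separated.

3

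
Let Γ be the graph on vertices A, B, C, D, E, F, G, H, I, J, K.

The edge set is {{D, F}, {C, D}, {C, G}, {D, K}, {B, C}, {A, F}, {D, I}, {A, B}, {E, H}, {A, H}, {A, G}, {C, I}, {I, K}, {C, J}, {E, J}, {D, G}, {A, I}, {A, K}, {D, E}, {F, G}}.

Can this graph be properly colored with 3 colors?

Yes

The chromatic number is 3. C, D, G form a triangle, so at least 3 colors are needed.
A valid assignment using 3 colors: A=red, B=green, C=blue, D=red, E=blue, F=blue, G=green, H=green, I=green, J=red, K=blue.
That is already a proper 3-coloring.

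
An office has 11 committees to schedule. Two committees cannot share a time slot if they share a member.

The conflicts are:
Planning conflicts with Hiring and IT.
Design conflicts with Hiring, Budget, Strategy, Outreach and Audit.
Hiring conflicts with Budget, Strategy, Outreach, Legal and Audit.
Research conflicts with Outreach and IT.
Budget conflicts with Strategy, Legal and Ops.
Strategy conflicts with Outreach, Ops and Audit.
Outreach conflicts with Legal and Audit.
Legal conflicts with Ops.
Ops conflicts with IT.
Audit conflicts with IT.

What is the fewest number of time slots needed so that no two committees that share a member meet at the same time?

5

Design, Hiring, Strategy, Outreach, Audit pairwise conflict, so at least 5 time slots are needed.
5 time slots suffice: time slot 1 → {Hiring, Research, Ops}; time slot 2 → {Strategy, Legal, IT}; time slot 3 → {Planning, Budget, Outreach}; time slot 4 → {Audit}; time slot 5 → {Design}. Every pair that conflicts lands in different time slots.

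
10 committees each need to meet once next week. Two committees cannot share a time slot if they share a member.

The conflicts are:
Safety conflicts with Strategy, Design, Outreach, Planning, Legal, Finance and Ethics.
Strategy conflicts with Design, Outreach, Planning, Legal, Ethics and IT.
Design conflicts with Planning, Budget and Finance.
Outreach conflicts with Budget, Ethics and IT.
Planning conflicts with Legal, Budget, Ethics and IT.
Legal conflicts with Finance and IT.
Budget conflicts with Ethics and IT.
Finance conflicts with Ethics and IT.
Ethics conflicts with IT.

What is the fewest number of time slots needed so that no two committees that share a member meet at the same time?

Safety, Strategy, Planning, Legal are mutually in conflict, so at least 4 time slots are needed.
4 time slots suffice: time slot 1 → {Strategy, Budget, Finance}; time slot 2 → {Design, Legal, Ethics}; time slot 3 → {Safety, IT}; time slot 4 → {Outreach, Planning}. No two conflicting committees share a time slot.

4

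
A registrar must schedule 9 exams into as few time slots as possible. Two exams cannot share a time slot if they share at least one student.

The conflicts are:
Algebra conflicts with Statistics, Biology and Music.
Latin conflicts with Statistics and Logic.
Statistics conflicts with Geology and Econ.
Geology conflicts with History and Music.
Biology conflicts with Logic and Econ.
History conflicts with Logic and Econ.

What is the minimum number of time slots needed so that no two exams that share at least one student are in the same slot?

3

The cycle Statistics-Econ-History-Logic-Latin-Statistics has odd length 5, so it cannot be 2-colored; at least 3 time slots are needed.
3 time slots suffice: time slot 1 → {Statistics, Biology, History, Music}; time slot 2 → {Algebra, Geology, Logic, Econ}; time slot 3 → {Latin}. Each listed conflict is separated.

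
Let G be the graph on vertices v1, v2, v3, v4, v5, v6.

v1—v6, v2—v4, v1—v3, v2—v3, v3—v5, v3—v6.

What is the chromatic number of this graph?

3

v1, v3, v6 form a triangle, so at least 3 colors are needed.
3 colors suffice: color 1 → {v3, v4}; color 2 → {v1, v2, v5}; color 3 → {v6}. No two adjacent vertices share a color.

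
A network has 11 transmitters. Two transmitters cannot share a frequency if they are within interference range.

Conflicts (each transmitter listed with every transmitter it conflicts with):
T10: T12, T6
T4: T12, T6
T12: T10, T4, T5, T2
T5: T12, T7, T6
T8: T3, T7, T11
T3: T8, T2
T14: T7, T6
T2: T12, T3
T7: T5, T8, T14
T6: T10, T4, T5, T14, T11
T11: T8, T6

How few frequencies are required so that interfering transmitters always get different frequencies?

The cycle T8-T7-T5-T6-T11-T8 has odd length 5, so it cannot be 2-colored; at least 3 frequencies are needed.
A valid assignment using 3 frequencies: T10=2, T4=2, T12=1, T5=2, T8=1, T3=3, T14=2, T2=2, T7=3, T6=1, T11=2. Every pair that conflicts lands in different frequencies.

3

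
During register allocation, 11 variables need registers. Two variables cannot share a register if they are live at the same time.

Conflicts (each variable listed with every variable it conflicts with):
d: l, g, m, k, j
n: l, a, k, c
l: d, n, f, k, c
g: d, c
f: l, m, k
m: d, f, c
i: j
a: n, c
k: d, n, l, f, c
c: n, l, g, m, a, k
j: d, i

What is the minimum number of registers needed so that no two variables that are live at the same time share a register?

n, l, k, c are mutually in conflict, so at least 4 registers are needed.
A valid assignment using 4 registers: d=1, n=4, l=3, g=2, f=1, m=2, i=1, a=2, k=2, c=1, j=2. No two conflicting variables share a register.

4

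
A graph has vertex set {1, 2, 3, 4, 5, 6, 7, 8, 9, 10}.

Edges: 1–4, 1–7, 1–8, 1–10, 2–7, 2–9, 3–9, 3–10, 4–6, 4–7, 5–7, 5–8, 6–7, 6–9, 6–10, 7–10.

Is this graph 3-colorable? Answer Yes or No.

Yes

The chromatic number is 3. 4, 6, 7 are mutually adjacent, so at least 3 colors are needed.
One proper 3-coloring: 1=blue, 2=blue, 3=blue, 4=green, 5=blue, 6=blue, 7=red, 8=red, 9=red, 10=green.
That is already a proper 3-coloring.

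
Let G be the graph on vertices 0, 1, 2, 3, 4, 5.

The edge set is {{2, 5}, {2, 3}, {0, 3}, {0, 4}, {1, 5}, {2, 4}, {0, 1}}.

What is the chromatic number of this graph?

3

The cycle 3-2-5-1-0-3 has odd length 5, so it cannot be 2-colored; at least 3 colors are needed.
3 colors suffice: color red → {0, 2}; color blue → {3, 4, 5}; color green → {1}. Each edge has distinct colors on its endpoints.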